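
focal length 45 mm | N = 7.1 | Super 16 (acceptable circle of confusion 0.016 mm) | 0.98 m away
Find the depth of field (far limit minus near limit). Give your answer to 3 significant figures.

Hyperfocal distance H = f²/(N·c) + f = 45²/(7.1 × 0.016) + 45 = 2025/0.1136 + 45 ≈ 17870.7 mm ≈ 17.87 m.
Near limit Dn = s·(H − f)/(H + s − 2f) = 980 × (17870.7 − 45) / (17870.7 + 980 − 2 × 45) = 980 × 17825.7 / 18760.7 ≈ 931.16 mm.
Far limit Df = s·(H − f)/(H − s) = 980 × (17870.7 − 45) / (17870.7 − 980) = 980 × 17825.7 / 16890.7 ≈ 1034.25 mm.
Depth of field = Df − Dn = 1034.25 − 931.16 ≈ 103.09 mm.

103 mm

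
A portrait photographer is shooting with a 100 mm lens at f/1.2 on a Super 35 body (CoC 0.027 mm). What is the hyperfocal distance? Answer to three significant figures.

Hyperfocal distance H = f²/(N·c) + f = 100²/(1.2 × 0.027) + 100 = 10000/0.0324 + 100 ≈ 308742.0 mm ≈ 309 m.

309 m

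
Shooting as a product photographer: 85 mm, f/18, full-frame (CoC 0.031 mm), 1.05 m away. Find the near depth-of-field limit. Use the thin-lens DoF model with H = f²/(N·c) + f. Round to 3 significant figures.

Hyperfocal distance H = f²/(N·c) + f = 85²/(18 × 0.031) + 85 = 7225/0.558 + 85 ≈ 13033.0 mm ≈ 13.03 m.
Near limit Dn = s·(H − f)/(H + s − 2f) = 1050 × (13033.0 − 85) / (13033.0 + 1050 − 2 × 85) = 1050 × 12948.0 / 13913.0 ≈ 977.17 mm ≈ 0.977 m.

0.977 m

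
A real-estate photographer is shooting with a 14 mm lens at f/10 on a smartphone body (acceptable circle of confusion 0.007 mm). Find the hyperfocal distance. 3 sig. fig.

Hyperfocal distance H = f²/(N·c) + f = 14²/(10 × 0.007) + 14 = 196/0.07 + 14 ≈ 2814.0 mm ≈ 2.81 m.

2.81 m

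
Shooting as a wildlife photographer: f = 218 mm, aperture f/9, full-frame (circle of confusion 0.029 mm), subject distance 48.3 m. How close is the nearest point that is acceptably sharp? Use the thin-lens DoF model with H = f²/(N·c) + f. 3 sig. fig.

Hyperfocal distance H = f²/(N·c) + f = 218²/(9 × 0.029) + 218 = 47524/0.261 + 218 ≈ 182302.3 mm ≈ 182.3 m.
Near limit Dn = s·(H − f)/(H + s − 2f) = 48300 × (182302.3 − 218) / (182302.3 + 48300 − 2 × 218) = 48300 × 182084.3 / 230166.3 ≈ 38210 mm ≈ 38.2 m.

38.2 m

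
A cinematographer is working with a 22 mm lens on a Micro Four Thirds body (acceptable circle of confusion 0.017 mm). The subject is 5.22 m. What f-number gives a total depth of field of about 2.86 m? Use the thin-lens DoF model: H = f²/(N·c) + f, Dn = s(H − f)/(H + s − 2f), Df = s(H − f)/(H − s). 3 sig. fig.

f/1.40

Write h = H − f = f²/(N·c). The thin-lens limits are Dn = s·h/(h + (s−f)) and Df = s·h/(h − (s−f)), so DoF = Df − Dn = 2·s·(s−f)·h / (h² − (s−f)²).
That is a quadratic in h: DoF·h² − 2·s·(s−f)·h − DoF·(s−f)² = 0 ⇒ h = (s−f)·(s + √(s² + DoF²)) / DoF = 5198 × (5220 + √(5220² + 2860²)) / 2860 = 5198 × (5220 + 5952.14) / 2860 ≈ 20305 mm.
Then N = f²/(c·h) = 22² / (0.017 × 20305) = 484 / 345.19 ≈ 1.40.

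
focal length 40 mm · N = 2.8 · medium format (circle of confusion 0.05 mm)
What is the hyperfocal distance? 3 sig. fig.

Hyperfocal distance H = f²/(N·c) + f = 40²/(2.8 × 0.05) + 40 = 1600/0.14 + 40 ≈ 11468.6 mm ≈ 11.5 m.

11.5 m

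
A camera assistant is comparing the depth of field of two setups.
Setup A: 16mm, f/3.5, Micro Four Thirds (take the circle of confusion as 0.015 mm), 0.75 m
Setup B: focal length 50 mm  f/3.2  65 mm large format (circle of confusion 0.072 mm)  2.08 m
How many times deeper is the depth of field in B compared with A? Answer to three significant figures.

3.49

Setup A: H = 16²/(3.5×0.015) + 16 ≈ 4892.2 mm; DoF = Df − Dn = 882.90 − 651.87 ≈ 231.03 mm.
Setup B: H = 50²/(3.2×0.072) + 50 ≈ 10900.7 mm; DoF = Df − Dn = 2558.69 − 1752.19 ≈ 806.50 mm.
Ratio = 806.50 / 231.03 ≈ 3.49.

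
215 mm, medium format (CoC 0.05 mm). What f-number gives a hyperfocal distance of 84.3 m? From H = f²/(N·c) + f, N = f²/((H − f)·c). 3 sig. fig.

Rearrange H = f²/(N·c) + f for N: N = f² / ((H − f)·c).
N = 215² / ((84300 − 215) × 0.05) = 46225 / 4204 ≈ 11.

f/11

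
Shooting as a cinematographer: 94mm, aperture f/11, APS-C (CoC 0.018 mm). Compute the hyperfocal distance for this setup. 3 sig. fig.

Hyperfocal distance H = f²/(N·c) + f = 94²/(11 × 0.018) + 94 = 8836/0.198 + 94 ≈ 44720.3 mm ≈ 44.7 m.

44.7 m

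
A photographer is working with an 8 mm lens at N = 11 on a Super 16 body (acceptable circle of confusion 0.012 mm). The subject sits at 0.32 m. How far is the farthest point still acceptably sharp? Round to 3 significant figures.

0.898 m

Hyperfocal distance H = f²/(N·c) + f = 8²/(11 × 0.012) + 8 = 64/0.132 + 8 ≈ 492.8 mm ≈ 0.493 m.
Far limit Df = s·(H − f)/(H − s) = 320 × (492.8 − 8) / (492.8 − 320) = 320 × 484.8 / 172.8 ≈ 897.62 mm ≈ 0.898 m.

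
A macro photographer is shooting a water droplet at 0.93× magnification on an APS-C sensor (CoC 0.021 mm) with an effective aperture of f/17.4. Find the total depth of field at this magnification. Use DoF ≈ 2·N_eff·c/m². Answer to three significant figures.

0.845 mm

At magnification m, DoF ≈ 2·N_eff·c/m² = 2 × 17.4 × 0.021 / 0.93² = 0.7308 / 0.8649 ≈ 0.845 mm.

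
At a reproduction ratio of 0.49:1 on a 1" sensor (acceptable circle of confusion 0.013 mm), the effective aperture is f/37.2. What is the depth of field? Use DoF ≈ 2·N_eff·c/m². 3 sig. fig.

At magnification m, DoF ≈ 2·N_eff·c/m² = 2 × 37.2 × 0.013 / 0.49² = 0.9672 / 0.2401 ≈ 4.03 mm.

4.03 mm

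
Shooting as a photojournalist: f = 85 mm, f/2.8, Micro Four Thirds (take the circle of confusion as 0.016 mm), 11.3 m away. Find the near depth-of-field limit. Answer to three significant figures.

10.6 m

Hyperfocal distance H = f²/(N·c) + f = 85²/(2.8 × 0.016) + 85 = 7225/0.0448 + 85 ≈ 161357.3 mm ≈ 161.4 m.
Near limit Dn = s·(H − f)/(H + s − 2f) = 11300 × (161357.3 − 85) / (161357.3 + 11300 − 2 × 85) = 11300 × 161272.3 / 172487.3 ≈ 10565 mm ≈ 10.6 m.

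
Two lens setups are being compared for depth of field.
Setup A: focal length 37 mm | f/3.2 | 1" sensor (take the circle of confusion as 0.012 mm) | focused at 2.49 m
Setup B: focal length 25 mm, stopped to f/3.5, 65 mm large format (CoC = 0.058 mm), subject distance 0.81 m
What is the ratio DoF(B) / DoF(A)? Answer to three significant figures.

Setup A: H = 37²/(3.2×0.012) + 37 ≈ 35688.0 mm; DoF = Df − Dn = 2673.99 − 2329.70 ≈ 344.29 mm.
Setup B: H = 25²/(3.5×0.058) + 25 ≈ 3103.8 mm; DoF = Df − Dn = 1087.20 − 645.43 ≈ 441.77 mm.
Ratio = 441.77 / 344.29 ≈ 1.28.

1.28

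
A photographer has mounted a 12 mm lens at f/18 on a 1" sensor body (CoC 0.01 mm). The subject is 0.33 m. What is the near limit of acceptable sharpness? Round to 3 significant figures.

236 mm

Hyperfocal distance H = f²/(N·c) + f = 12²/(18 × 0.01) + 12 = 144/0.18 + 12 ≈ 812.0 mm ≈ 0.812 m.
Near limit Dn = s·(H − f)/(H + s − 2f) = 330 × (812.0 − 12) / (812.0 + 330 − 2 × 12) = 330 × 800.0 / 1118.0 ≈ 236.14 mm.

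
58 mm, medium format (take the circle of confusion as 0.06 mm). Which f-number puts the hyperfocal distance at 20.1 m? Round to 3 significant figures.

Rearrange H = f²/(N·c) + f for N: N = f² / ((H − f)·c).
N = 58² / ((20100 − 58) × 0.06) = 3364 / 1203 ≈ 2.80.

f/2.80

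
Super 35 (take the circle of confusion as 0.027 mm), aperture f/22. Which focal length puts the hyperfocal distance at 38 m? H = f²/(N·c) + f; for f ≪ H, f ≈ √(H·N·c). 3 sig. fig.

150 mm

From H = f²/(N·c) + f, with f ≪ H: f ≈ √(H·N·c) = √(38000 × 22 × 0.027) = √22572 ≈ 150.2 mm.
The +f correction barely moves this — solving exactly, f² + N·c·f − N·c·H = 0 ⇒ f = (−N·c + √((N·c)² + 4·N·c·H))/2 = (−0.594 + √90288)/2 ≈ 149.94 mm, so f ≈ 150 mm.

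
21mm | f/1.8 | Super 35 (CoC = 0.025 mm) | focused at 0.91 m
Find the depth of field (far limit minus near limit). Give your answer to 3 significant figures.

Hyperfocal distance H = f²/(N·c) + f = 21²/(1.8 × 0.025) + 21 = 441/0.045 + 21 ≈ 9821.0 mm ≈ 9.821 m.
Near limit Dn = s·(H − f)/(H + s − 2f) = 910 × (9821.0 − 21) / (9821.0 + 910 − 2 × 21) = 910 × 9800.0 / 10689.0 ≈ 834.32 mm.
Far limit Df = s·(H − f)/(H − s) = 910 × (9821.0 − 21) / (9821.0 − 910) = 910 × 9800.0 / 8911.0 ≈ 1000.79 mm.
Depth of field = Df − Dn = 1000.79 − 834.32 ≈ 166.47 mm.

166 mm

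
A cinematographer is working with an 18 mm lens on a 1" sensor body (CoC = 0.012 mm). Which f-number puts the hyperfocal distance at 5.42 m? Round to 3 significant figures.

Rearrange H = f²/(N·c) + f for N: N = f² / ((H − f)·c).
N = 18² / ((5420 − 18) × 0.012) = 324 / 64.82 ≈ 5.

f/5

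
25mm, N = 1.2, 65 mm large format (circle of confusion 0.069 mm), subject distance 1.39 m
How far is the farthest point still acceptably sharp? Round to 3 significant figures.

Hyperfocal distance H = f²/(N·c) + f = 25²/(1.2 × 0.069) + 25 = 625/0.0828 + 25 ≈ 7573.3 mm ≈ 7.573 m.
Far limit Df = s·(H − f)/(H − s) = 1390 × (7573.3 − 25) / (7573.3 − 1390) = 1390 × 7548.3 / 6183.3 ≈ 1696.9 mm ≈ 1.70 m.

1.70 m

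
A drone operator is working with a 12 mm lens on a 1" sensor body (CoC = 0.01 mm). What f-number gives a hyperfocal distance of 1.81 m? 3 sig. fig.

f/8.01

Rearrange H = f²/(N·c) + f for N: N = f² / ((H − f)·c).
N = 12² / ((1810 − 12) × 0.01) = 144 / 17.98 ≈ 8.01.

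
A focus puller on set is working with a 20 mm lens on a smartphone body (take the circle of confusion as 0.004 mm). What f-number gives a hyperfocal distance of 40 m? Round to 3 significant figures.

Rearrange H = f²/(N·c) + f for N: N = f² / ((H − f)·c).
N = 20² / ((40000 − 20) × 0.004) = 400 / 159.9 ≈ 2.50.

f/2.50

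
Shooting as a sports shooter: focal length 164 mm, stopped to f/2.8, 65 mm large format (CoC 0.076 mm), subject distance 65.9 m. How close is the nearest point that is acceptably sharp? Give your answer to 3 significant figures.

Hyperfocal distance H = f²/(N·c) + f = 164²/(2.8 × 0.076) + 164 = 26896/0.2128 + 164 ≈ 126555.0 mm ≈ 126.6 m.
Near limit Dn = s·(H − f)/(H + s − 2f) = 65900 × (126555.0 − 164) / (126555.0 + 65900 − 2 × 164) = 65900 × 126391.0 / 192127.0 ≈ 43352 mm ≈ 43.4 m.

43.4 m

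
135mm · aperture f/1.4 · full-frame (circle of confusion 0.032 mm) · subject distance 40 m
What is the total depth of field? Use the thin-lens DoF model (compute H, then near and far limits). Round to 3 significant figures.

7.92 m

Hyperfocal distance H = f²/(N·c) + f = 135²/(1.4 × 0.032) + 135 = 18225/0.0448 + 135 ≈ 406943.0 mm ≈ 406.9 m.
Near limit Dn = s·(H − f)/(H + s − 2f) = 40000 × (406943.0 − 135) / (406943.0 + 40000 − 2 × 135) = 40000 × 406808.0 / 446673.0 ≈ 36430.1 mm.
Far limit Df = s·(H − f)/(H − s) = 40000 × (406943.0 − 135) / (406943.0 − 40000) = 40000 × 406808.0 / 366943.0 ≈ 44345.6 mm.
Depth of field = Df − Dn = 44345.6 − 36430.1 ≈ 7915.5 mm ≈ 7.92 m.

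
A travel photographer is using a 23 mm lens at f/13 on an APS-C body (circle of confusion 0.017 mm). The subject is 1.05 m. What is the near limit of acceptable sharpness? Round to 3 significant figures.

0.735 m

Hyperfocal distance H = f²/(N·c) + f = 23²/(13 × 0.017) + 23 = 529/0.221 + 23 ≈ 2416.7 mm ≈ 2.417 m.
Near limit Dn = s·(H − f)/(H + s − 2f) = 1050 × (2416.7 − 23) / (2416.7 + 1050 − 2 × 23) = 1050 × 2393.7 / 3420.7 ≈ 734.75 mm ≈ 0.735 m.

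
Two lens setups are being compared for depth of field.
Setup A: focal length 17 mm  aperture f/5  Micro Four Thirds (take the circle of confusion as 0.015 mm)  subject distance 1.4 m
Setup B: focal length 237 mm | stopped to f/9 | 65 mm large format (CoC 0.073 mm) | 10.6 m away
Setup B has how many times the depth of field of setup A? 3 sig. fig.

Setup A: H = 17²/(5×0.015) + 17 ≈ 3870.3 mm; DoF = Df − Dn = 2183.8 − 1030.2 ≈ 1153.6 mm.
Setup B: H = 237²/(9×0.073) + 237 ≈ 85730.2 mm; DoF = Df − Dn = 12062.1 − 9454.0 ≈ 2608.1 mm.
Ratio = 2608.1 / 1153.6 ≈ 2.26.

2.26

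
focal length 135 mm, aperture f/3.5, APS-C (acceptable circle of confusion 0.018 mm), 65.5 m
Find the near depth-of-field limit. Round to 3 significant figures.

Hyperfocal distance H = f²/(N·c) + f = 135²/(3.5 × 0.018) + 135 = 18225/0.063 + 135 ≈ 289420.7 mm ≈ 289.4 m.
Near limit Dn = s·(H − f)/(H + s − 2f) = 65500 × (289420.7 − 135) / (289420.7 + 65500 − 2 × 135) = 65500 × 289285.7 / 354650.7 ≈ 53428 mm ≈ 53.4 m.

53.4 m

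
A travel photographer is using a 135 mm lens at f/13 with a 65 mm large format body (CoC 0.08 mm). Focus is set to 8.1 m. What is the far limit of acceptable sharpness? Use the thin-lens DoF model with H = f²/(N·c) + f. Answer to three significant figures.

Hyperfocal distance H = f²/(N·c) + f = 135²/(13 × 0.08) + 135 = 18225/1.04 + 135 ≈ 17659.0 mm ≈ 17.66 m.
Far limit Df = s·(H − f)/(H − s) = 8100 × (17659.0 − 135) / (17659.0 − 8100) = 8100 × 17524.0 / 9559.0 ≈ 14849 mm ≈ 14.8 m.

14.8 m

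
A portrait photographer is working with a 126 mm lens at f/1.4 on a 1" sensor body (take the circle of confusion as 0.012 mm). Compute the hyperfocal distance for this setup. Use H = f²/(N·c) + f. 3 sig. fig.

Hyperfocal distance H = f²/(N·c) + f = 126²/(1.4 × 0.012) + 126 = 15876/0.0168 + 126 ≈ 945126.0 mm ≈ 945 m.

945 m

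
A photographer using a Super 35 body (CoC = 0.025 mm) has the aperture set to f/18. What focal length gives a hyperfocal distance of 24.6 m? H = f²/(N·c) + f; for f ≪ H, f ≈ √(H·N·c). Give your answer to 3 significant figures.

From H = f²/(N·c) + f, with f ≪ H: f ≈ √(H·N·c) = √(24600 × 18 × 0.025) = √11070 ≈ 105.2 mm.
The +f correction barely moves this — solving exactly, f² + N·c·f − N·c·H = 0 ⇒ f = (−N·c + √((N·c)² + 4·N·c·H))/2 = (−0.45 + √44280)/2 ≈ 104.99 mm, so f ≈ 105 mm.

105 mm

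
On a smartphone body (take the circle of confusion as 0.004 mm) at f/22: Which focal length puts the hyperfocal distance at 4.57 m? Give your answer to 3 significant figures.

20.0 mm

From H = f²/(N·c) + f, with f ≪ H: f ≈ √(H·N·c) = √(4570 × 22 × 0.004) = √402.16 ≈ 20.05 mm.
Exact: f² + N·c·f − N·c·H = 0 ⇒ f = (−N·c + √((N·c)² + 4·N·c·H))/2 = (−0.088 + √1608.6)/2 ≈ 20.010 mm ≈ 20.0 mm.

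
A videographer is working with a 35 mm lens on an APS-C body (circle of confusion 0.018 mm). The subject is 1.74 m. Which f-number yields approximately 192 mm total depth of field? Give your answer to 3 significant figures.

f/2.20

Write h = H − f = f²/(N·c). The thin-lens limits are Dn = s·h/(h + (s−f)) and Df = s·h/(h − (s−f)), so DoF = Df − Dn = 2·s·(s−f)·h / (h² − (s−f)²).
That is a quadratic in h: DoF·h² − 2·s·(s−f)·h − DoF·(s−f)² = 0 ⇒ h = (s−f)·(s + √(s² + DoF²)) / DoF = 1705 × (1740 + √(1740² + 192²)) / 192 = 1705 × (1740 + 1750.56) / 192 ≈ 30997 mm.
Then N = f²/(c·h) = 35² / (0.018 × 30997) = 1225 / 557.94 ≈ 2.20.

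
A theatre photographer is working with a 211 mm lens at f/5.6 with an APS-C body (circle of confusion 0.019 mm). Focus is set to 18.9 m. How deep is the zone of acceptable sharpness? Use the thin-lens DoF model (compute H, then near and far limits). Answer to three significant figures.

1.69 m

Hyperfocal distance H = f²/(N·c) + f = 211²/(5.6 × 0.019) + 211 = 44521/0.1064 + 211 ≈ 418641.5 mm ≈ 418.6 m.
Near limit Dn = s·(H − f)/(H + s − 2f) = 18900 × (418641.5 − 211) / (418641.5 + 18900 − 2 × 211) = 18900 × 418430.5 / 437119.5 ≈ 18091.9 mm.
Far limit Df = s·(H − f)/(H − s) = 18900 × (418641.5 − 211) / (418641.5 − 18900) = 18900 × 418430.5 / 399741.5 ≈ 19783.6 mm.
Depth of field = Df − Dn = 19783.6 − 18091.9 ≈ 1691.7 mm ≈ 1.69 m.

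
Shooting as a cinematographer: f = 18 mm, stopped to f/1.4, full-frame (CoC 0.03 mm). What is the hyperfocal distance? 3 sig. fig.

Hyperfocal distance H = f²/(N·c) + f = 18²/(1.4 × 0.03) + 18 = 324/0.042 + 18 ≈ 7732.3 mm ≈ 7.73 m.

7.73 m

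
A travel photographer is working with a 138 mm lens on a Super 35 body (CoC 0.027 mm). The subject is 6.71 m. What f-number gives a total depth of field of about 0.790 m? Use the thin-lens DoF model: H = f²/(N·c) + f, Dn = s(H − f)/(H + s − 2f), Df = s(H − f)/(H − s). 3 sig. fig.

f/6.30

Write h = H − f = f²/(N·c). The thin-lens limits are Dn = s·h/(h + (s−f)) and Df = s·h/(h − (s−f)), so DoF = Df − Dn = 2·s·(s−f)·h / (h² − (s−f)²).
That is a quadratic in h: DoF·h² − 2·s·(s−f)·h − DoF·(s−f)² = 0 ⇒ h = (s−f)·(s + √(s² + DoF²)) / DoF = 6572 × (6710 + √(6710² + 790²)) / 790 = 6572 × (6710 + 6756.35) / 790 ≈ 112026 mm.
Then N = f²/(c·h) = 138² / (0.027 × 112026) = 19044 / 3024.7 ≈ 6.30.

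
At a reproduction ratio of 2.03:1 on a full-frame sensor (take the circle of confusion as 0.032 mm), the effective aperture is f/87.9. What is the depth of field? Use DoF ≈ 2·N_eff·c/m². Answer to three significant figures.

1.37 mm

At magnification m, DoF ≈ 2·N_eff·c/m² = 2 × 87.9 × 0.032 / 2.03² = 5.626 / 4.121 ≈ 1.37 mm.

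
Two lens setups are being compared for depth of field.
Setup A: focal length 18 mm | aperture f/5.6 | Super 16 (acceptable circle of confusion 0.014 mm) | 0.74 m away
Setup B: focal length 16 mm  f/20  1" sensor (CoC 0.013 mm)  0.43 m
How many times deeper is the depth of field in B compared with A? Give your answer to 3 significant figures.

Setup A: H = 18²/(5.6×0.014) + 18 ≈ 4150.7 mm; DoF = Df − Dn = 896.65 − 629.94 ≈ 266.71 mm.
Setup B: H = 16²/(20×0.013) + 16 ≈ 1000.6 mm; DoF = Df − Dn = 741.98 − 302.72 ≈ 439.26 mm.
Ratio = 439.26 / 266.71 ≈ 1.65.

1.65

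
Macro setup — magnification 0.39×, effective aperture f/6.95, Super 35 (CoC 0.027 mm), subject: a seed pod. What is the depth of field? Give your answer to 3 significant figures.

At magnification m, DoF ≈ 2·N_eff·c/m² = 2 × 6.95 × 0.027 / 0.39² = 0.3753 / 0.1521 ≈ 2.47 mm.

2.47 mm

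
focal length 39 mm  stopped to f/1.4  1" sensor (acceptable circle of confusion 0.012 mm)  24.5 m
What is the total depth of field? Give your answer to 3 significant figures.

Hyperfocal distance H = f²/(N·c) + f = 39²/(1.4 × 0.012) + 39 = 1521/0.0168 + 39 ≈ 90574.7 mm ≈ 90.57 m.
Near limit Dn = s·(H − f)/(H + s − 2f) = 24500 × (90574.7 − 39) / (90574.7 + 24500 − 2 × 39) = 24500 × 90535.7 / 114996.7 ≈ 19289 mm.
Far limit Df = s·(H − f)/(H − s) = 24500 × (90574.7 − 39) / (90574.7 − 24500) = 24500 × 90535.7 / 66074.7 ≈ 33570 mm.
Depth of field = Df − Dn = 33570 − 19289 ≈ 14281 mm ≈ 14.3 m.

14.3 m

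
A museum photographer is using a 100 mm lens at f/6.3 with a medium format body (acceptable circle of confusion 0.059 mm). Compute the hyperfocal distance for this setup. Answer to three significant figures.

27.0 m

Hyperfocal distance H = f²/(N·c) + f = 100²/(6.3 × 0.059) + 100 = 10000/0.3717 + 100 ≈ 27003.4 mm ≈ 27.0 m.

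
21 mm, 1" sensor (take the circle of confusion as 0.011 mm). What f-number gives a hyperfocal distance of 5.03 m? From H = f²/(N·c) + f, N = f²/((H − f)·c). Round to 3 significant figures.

Rearrange H = f²/(N·c) + f for N: N = f² / ((H − f)·c).
N = 21² / ((5030 − 21) × 0.011) = 441 / 55.10 ≈ 8.

f/8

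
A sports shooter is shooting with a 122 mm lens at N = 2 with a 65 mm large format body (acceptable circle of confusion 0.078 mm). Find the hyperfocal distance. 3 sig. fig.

95.5 m

Hyperfocal distance H = f²/(N·c) + f = 122²/(2 × 0.078) + 122 = 14884/0.156 + 122 ≈ 95532.3 mm ≈ 95.5 m.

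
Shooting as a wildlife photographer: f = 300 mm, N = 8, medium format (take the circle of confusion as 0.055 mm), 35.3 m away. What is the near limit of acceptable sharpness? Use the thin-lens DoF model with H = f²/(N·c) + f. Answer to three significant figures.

30.1 m

Hyperfocal distance H = f²/(N·c) + f = 300²/(8 × 0.055) + 300 = 90000/0.44 + 300 ≈ 204845.5 mm ≈ 204.8 m.
Near limit Dn = s·(H − f)/(H + s − 2f) = 35300 × (204845.5 − 300) / (204845.5 + 35300 − 2 × 300) = 35300 × 204545.5 / 239545.5 ≈ 30142 mm ≈ 30.1 m.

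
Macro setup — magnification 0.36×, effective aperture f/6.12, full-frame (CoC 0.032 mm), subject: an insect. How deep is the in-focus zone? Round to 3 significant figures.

At magnification m, DoF ≈ 2·N_eff·c/m² = 2 × 6.12 × 0.032 / 0.36² = 0.3917 / 0.1296 ≈ 3.02 mm.

3.02 mm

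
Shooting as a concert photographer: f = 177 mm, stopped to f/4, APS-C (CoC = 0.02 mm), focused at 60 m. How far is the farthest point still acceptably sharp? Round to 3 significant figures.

Hyperfocal distance H = f²/(N·c) + f = 177²/(4 × 0.02) + 177 = 31329/0.08 + 177 ≈ 391789.5 mm ≈ 391.8 m.
Far limit Df = s·(H − f)/(H − s) = 60000 × (391789.5 − 177) / (391789.5 − 60000) = 60000 × 391612.5 / 331789.5 ≈ 70818 mm ≈ 70.8 m.

70.8 m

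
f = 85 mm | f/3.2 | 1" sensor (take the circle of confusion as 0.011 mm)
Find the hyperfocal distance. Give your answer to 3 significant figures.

Hyperfocal distance H = f²/(N·c) + f = 85²/(3.2 × 0.011) + 85 = 7225/0.0352 + 85 ≈ 205340.7 mm ≈ 205 m.

205 m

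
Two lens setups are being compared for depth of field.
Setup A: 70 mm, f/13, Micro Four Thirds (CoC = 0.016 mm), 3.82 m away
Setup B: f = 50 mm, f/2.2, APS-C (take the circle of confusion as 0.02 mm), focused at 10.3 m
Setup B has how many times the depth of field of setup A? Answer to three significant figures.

Setup A: H = 70²/(13×0.016) + 70 ≈ 23627.7 mm; DoF = Df − Dn = 4543.2 − 3295.4 ≈ 1247.8 mm.
Setup B: H = 50²/(2.2×0.02) + 50 ≈ 56868.2 mm; DoF = Df − Dn = 12567.1 − 8725.9 ≈ 3841.2 mm.
Ratio = 3841.2 / 1247.8 ≈ 3.08.

3.08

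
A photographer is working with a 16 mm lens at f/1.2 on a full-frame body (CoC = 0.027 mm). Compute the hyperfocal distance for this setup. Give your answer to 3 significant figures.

Hyperfocal distance H = f²/(N·c) + f = 16²/(1.2 × 0.027) + 16 = 256/0.0324 + 16 ≈ 7917.2 mm ≈ 7.92 m.

7.92 m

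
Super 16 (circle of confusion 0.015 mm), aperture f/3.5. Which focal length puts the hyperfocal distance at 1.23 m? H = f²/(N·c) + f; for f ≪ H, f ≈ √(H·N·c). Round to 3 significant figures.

From H = f²/(N·c) + f, with f ≪ H: f ≈ √(H·N·c) = √(1230 × 3.5 × 0.015) = √64.575 ≈ 8.036 mm.
Exact: f² + N·c·f − N·c·H = 0 ⇒ f = (−N·c + √((N·c)² + 4·N·c·H))/2 = (−0.0525 + √258.30)/2 ≈ 8.0097 mm ≈ 8.01 mm.

8.01 mm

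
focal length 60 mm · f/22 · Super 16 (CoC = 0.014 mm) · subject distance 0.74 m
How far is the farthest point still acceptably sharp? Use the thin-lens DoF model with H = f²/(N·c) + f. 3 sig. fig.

Hyperfocal distance H = f²/(N·c) + f = 60²/(22 × 0.014) + 60 = 3600/0.308 + 60 ≈ 11748.3 mm ≈ 11.75 m.
Far limit Df = s·(H − f)/(H − s) = 740 × (11748.3 − 60) / (11748.3 − 740) = 740 × 11688.3 / 11008.3 ≈ 785.71 mm ≈ 0.786 m.

0.786 m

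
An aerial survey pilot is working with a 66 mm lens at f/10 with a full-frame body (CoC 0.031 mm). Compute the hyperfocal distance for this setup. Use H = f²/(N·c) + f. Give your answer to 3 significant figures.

Hyperfocal distance H = f²/(N·c) + f = 66²/(10 × 0.031) + 66 = 4356/0.31 + 66 ≈ 14117.6 mm ≈ 14.1 m.

14.1 m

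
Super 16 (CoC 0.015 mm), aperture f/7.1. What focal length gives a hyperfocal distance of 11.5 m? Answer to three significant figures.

From H = f²/(N·c) + f, with f ≪ H: f ≈ √(H·N·c) = √(11500 × 7.1 × 0.015) = √1224.8 ≈ 35.00 mm.
Exact: f² + N·c·f − N·c·H = 0 ⇒ f = (−N·c + √((N·c)² + 4·N·c·H))/2 = (−0.1065 + √4899.0)/2 ≈ 34.943 mm ≈ 34.9 mm.

34.9 mm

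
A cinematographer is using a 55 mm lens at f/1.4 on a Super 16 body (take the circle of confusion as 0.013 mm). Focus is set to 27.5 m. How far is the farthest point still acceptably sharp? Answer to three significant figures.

Hyperfocal distance H = f²/(N·c) + f = 55²/(1.4 × 0.013) + 55 = 3025/0.0182 + 55 ≈ 166263.8 mm ≈ 166.3 m.
Far limit Df = s·(H − f)/(H − s) = 27500 × (166263.8 − 55) / (166263.8 − 27500) = 27500 × 166208.8 / 138763.8 ≈ 32939 mm ≈ 32.9 m.

32.9 m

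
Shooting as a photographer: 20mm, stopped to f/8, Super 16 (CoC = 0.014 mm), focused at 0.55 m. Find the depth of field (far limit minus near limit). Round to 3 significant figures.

167 mm

Hyperfocal distance H = f²/(N·c) + f = 20²/(8 × 0.014) + 20 = 400/0.112 + 20 ≈ 3591.4 mm ≈ 3.591 m.
Near limit Dn = s·(H − f)/(H + s − 2f) = 550 × (3591.4 − 20) / (3591.4 + 550 − 2 × 20) = 550 × 3571.4 / 4101.4 ≈ 478.93 mm.
Far limit Df = s·(H − f)/(H − s) = 550 × (3591.4 − 20) / (3591.4 − 550) = 550 × 3571.4 / 3041.4 ≈ 645.84 mm.
Depth of field = Df − Dn = 645.84 − 478.93 ≈ 166.91 mm.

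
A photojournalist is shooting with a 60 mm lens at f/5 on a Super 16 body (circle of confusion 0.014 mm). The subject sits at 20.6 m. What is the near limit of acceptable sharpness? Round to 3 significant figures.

Hyperfocal distance H = f²/(N·c) + f = 60²/(5 × 0.014) + 60 = 3600/0.07 + 60 ≈ 51488.6 mm ≈ 51.49 m.
Near limit Dn = s·(H − f)/(H + s − 2f) = 20600 × (51488.6 − 60) / (51488.6 + 20600 − 2 × 60) = 20600 × 51428.6 / 71968.6 ≈ 14721 mm ≈ 14.7 m.

14.7 m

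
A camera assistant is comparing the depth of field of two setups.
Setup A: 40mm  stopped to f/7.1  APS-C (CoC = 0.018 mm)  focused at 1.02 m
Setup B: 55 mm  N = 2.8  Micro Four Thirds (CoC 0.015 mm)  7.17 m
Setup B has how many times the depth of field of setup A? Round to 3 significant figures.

8.90

Setup A: H = 40²/(7.1×0.018) + 40 ≈ 12559.6 mm; DoF = Df − Dn = 1106.62 − 945.95 ≈ 160.67 mm.
Setup B: H = 55²/(2.8×0.015) + 55 ≈ 72078.8 mm; DoF = Df − Dn = 7955.9 − 6525.4 ≈ 1430.5 mm.
Ratio = 1430.5 / 160.67 ≈ 8.90.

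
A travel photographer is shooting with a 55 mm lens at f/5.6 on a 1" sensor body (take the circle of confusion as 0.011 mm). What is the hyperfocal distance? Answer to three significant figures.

Hyperfocal distance H = f²/(N·c) + f = 55²/(5.6 × 0.011) + 55 = 3025/0.0616 + 55 ≈ 49162.1 mm ≈ 49.2 m.

49.2 m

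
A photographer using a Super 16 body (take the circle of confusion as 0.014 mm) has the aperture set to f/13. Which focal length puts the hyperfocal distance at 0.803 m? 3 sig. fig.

From H = f²/(N·c) + f, with f ≪ H: f ≈ √(H·N·c) = √(803 × 13 × 0.014) = √146.15 ≈ 12.09 mm.
Exact: f² + N·c·f − N·c·H = 0 ⇒ f = (−N·c + √((N·c)² + 4·N·c·H))/2 = (−0.182 + √584.62)/2 ≈ 11.998 mm ≈ 12.0 mm.

12.0 mm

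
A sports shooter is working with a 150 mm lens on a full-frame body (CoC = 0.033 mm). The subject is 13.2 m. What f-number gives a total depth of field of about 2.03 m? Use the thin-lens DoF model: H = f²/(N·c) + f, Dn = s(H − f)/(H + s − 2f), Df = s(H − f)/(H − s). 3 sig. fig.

f/3.99

Write h = H − f = f²/(N·c). The thin-lens limits are Dn = s·h/(h + (s−f)) and Df = s·h/(h − (s−f)), so DoF = Df − Dn = 2·s·(s−f)·h / (h² − (s−f)²).
That is a quadratic in h: DoF·h² − 2·s·(s−f)·h − DoF·(s−f)² = 0 ⇒ h = (s−f)·(s + √(s² + DoF²)) / DoF = 13050 × (13200 + √(13200² + 2030²)) / 2030 = 13050 × (13200 + 13355.2) / 2030 ≈ 170712 mm.
Then N = f²/(c·h) = 150² / (0.033 × 170712) = 22500 / 5633.5 ≈ 3.99.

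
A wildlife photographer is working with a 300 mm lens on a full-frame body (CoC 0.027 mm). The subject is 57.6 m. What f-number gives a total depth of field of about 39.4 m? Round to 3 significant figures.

f/18

Write h = H − f = f²/(N·c). The thin-lens limits are Dn = s·h/(h + (s−f)) and Df = s·h/(h − (s−f)), so DoF = Df − Dn = 2·s·(s−f)·h / (h² − (s−f)²).
That is a quadratic in h: DoF·h² − 2·s·(s−f)·h − DoF·(s−f)² = 0 ⇒ h = (s−f)·(s + √(s² + DoF²)) / DoF = 57300 × (57600 + √(57600² + 39400²)) / 39400 = 57300 × (57600 + 69786.2) / 39400 ≈ 185260 mm.
Then N = f²/(c·h) = 300² / (0.027 × 185260) = 90000 / 5002.0 ≈ 18.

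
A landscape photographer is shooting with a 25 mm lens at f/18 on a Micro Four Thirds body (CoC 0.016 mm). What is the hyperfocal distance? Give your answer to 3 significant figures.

2.20 m

Hyperfocal distance H = f²/(N·c) + f = 25²/(18 × 0.016) + 25 = 625/0.288 + 25 ≈ 2195.1 mm ≈ 2.20 m.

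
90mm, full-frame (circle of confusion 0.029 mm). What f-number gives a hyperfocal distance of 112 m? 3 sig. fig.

Rearrange H = f²/(N·c) + f for N: N = f² / ((H − f)·c).
N = 90² / ((112000 − 90) × 0.029) = 8100 / 3245 ≈ 2.50.

f/2.50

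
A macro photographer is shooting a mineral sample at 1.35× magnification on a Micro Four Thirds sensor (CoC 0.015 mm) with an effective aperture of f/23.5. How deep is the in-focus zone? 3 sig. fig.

0.387 mm

At magnification m, DoF ≈ 2·N_eff·c/m² = 2 × 23.5 × 0.015 / 1.35² = 0.705 / 1.823 ≈ 0.387 mm.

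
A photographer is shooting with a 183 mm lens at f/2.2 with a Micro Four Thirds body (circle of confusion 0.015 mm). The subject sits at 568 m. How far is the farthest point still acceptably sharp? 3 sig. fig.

Hyperfocal distance H = f²/(N·c) + f = 183²/(2.2 × 0.015) + 183 = 33489/0.033 + 183 ≈ 1015001.2 mm ≈ 1015 m.
Far limit Df = s·(H − f)/(H − s) = 568000 × (1015001.2 − 183) / (1015001.2 − 568000) = 568000 × 1014818.2 / 447001.2 ≈ 1289519 mm ≈ 1290 m.

1290 m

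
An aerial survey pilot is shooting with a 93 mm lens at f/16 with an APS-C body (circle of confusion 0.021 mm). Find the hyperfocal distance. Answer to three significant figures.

Hyperfocal distance H = f²/(N·c) + f = 93²/(16 × 0.021) + 93 = 8649/0.336 + 93 ≈ 25834.1 mm ≈ 25.8 m.

25.8 m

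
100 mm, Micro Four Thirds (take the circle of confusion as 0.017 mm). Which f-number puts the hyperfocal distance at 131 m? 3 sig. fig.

f/4.49

Rearrange H = f²/(N·c) + f for N: N = f² / ((H − f)·c).
N = 100² / ((131000 − 100) × 0.017) = 10000 / 2225 ≈ 4.49.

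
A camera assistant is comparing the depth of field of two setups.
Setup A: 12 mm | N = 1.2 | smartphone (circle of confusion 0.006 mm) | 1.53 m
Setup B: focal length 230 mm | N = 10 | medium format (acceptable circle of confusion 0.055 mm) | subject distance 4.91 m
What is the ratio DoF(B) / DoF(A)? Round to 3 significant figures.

Setup A: H = 12²/(1.2×0.006) + 12 ≈ 20012.0 mm; DoF = Df − Dn = 1655.66 − 1422.07 ≈ 233.59 mm.
Setup B: H = 230²/(10×0.055) + 230 ≈ 96411.8 mm; DoF = Df − Dn = 5161.13 − 4682.18 ≈ 478.95 mm.
Ratio = 478.95 / 233.59 ≈ 2.05.

2.05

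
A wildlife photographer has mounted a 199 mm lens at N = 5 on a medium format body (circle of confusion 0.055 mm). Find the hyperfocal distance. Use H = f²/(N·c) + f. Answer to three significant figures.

144 m

Hyperfocal distance H = f²/(N·c) + f = 199²/(5 × 0.055) + 199 = 39601/0.275 + 199 ≈ 144202.6 mm ≈ 144 m.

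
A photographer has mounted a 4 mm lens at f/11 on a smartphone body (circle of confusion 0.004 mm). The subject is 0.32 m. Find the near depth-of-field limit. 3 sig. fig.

171 mm

Hyperfocal distance H = f²/(N·c) + f = 4²/(11 × 0.004) + 4 = 16/0.044 + 4 ≈ 367.6 mm ≈ 0.368 m.
Near limit Dn = s·(H − f)/(H + s − 2f) = 320 × (367.6 − 4) / (367.6 + 320 − 2 × 4) = 320 × 363.6 / 679.6 ≈ 171.21 mm.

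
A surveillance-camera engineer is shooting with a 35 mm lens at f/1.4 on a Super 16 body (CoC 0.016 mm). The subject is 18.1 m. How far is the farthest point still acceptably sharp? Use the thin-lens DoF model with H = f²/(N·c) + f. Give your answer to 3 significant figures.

Hyperfocal distance H = f²/(N·c) + f = 35²/(1.4 × 0.016) + 35 = 1225/0.0224 + 35 ≈ 54722.5 mm ≈ 54.72 m.
Far limit Df = s·(H − f)/(H − s) = 18100 × (54722.5 − 35) / (54722.5 − 18100) = 18100 × 54687.5 / 36622.5 ≈ 27028 mm ≈ 27.0 m.

27.0 m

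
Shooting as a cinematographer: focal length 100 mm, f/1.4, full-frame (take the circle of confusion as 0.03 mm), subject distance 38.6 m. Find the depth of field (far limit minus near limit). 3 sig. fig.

12.8 m

Hyperfocal distance H = f²/(N·c) + f = 100²/(1.4 × 0.03) + 100 = 10000/0.042 + 100 ≈ 238195.2 mm ≈ 238.2 m.
Near limit Dn = s·(H − f)/(H + s − 2f) = 38600 × (238195.2 − 100) / (238195.2 + 38600 − 2 × 100) = 38600 × 238095.2 / 276595.2 ≈ 33227 mm.
Far limit Df = s·(H − f)/(H − s) = 38600 × (238195.2 − 100) / (238195.2 − 38600) = 38600 × 238095.2 / 199595.2 ≈ 46046 mm.
Depth of field = Df − Dn = 46046 − 33227 ≈ 12819 mm ≈ 12.8 m.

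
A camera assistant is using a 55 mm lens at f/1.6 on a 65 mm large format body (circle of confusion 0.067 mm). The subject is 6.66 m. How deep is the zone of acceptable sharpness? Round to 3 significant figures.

3.30 m

Hyperfocal distance H = f²/(N·c) + f = 55²/(1.6 × 0.067) + 55 = 3025/0.1072 + 55 ≈ 28273.3 mm ≈ 28.27 m.
Near limit Dn = s·(H − f)/(H + s − 2f) = 6660 × (28273.3 − 55) / (28273.3 + 6660 − 2 × 55) = 6660 × 28218.3 / 34823.3 ≈ 5396.8 mm.
Far limit Df = s·(H − f)/(H − s) = 6660 × (28273.3 − 55) / (28273.3 − 6660) = 6660 × 28218.3 / 21613.3 ≈ 8695.3 mm.
Depth of field = Df − Dn = 8695.3 − 5396.8 ≈ 3298.5 mm ≈ 3.30 m.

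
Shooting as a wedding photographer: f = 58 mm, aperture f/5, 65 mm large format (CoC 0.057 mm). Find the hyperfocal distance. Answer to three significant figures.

11.9 m

Hyperfocal distance H = f²/(N·c) + f = 58²/(5 × 0.057) + 58 = 3364/0.285 + 58 ≈ 11861.5 mm ≈ 11.9 m.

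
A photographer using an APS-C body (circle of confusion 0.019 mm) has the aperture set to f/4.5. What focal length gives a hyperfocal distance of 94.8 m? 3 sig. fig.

90.0 mm

From H = f²/(N·c) + f, with f ≪ H: f ≈ √(H·N·c) = √(94800 × 4.5 × 0.019) = √8105.4 ≈ 90.03 mm.
The +f correction barely moves this — solving exactly, f² + N·c·f − N·c·H = 0 ⇒ f = (−N·c + √((N·c)² + 4·N·c·H))/2 = (−0.0855 + √32422)/2 ≈ 89.987 mm, so f ≈ 90.0 mm.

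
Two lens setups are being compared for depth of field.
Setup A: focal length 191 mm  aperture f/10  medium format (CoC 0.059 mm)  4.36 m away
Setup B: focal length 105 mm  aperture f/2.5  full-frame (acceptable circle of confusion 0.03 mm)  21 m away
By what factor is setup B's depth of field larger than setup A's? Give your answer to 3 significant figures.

Setup A: H = 191²/(10×0.059) + 191 ≈ 62023.2 mm; DoF = Df − Dn = 4675.22 − 4084.60 ≈ 590.62 mm.
Setup B: H = 105²/(2.5×0.03) + 105 ≈ 147105.0 mm; DoF = Df − Dn = 24479.6 − 18386.5 ≈ 6093.1 mm.
Ratio = 6093.1 / 590.62 ≈ 10.3.

10.3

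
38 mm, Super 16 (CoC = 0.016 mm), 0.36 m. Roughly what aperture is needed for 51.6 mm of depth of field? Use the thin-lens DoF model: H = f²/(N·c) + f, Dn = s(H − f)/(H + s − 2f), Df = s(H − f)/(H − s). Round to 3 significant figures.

f/20

Write h = H − f = f²/(N·c). The thin-lens limits are Dn = s·h/(h + (s−f)) and Df = s·h/(h − (s−f)), so DoF = Df − Dn = 2·s·(s−f)·h / (h² − (s−f)²).
That is a quadratic in h: DoF·h² − 2·s·(s−f)·h − DoF·(s−f)² = 0 ⇒ h = (s−f)·(s + √(s² + DoF²)) / DoF = 322 × (360 + √(360² + 51.6²)) / 51.6 = 322 × (360 + 363.679) / 51.6 ≈ 4516.0 mm.
Then N = f²/(c·h) = 38² / (0.016 × 4516.0) = 1444 / 72.256 ≈ 20.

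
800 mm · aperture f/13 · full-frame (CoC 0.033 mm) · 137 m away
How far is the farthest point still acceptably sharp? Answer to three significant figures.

Hyperfocal distance H = f²/(N·c) + f = 800²/(13 × 0.033) + 800 = 640000/0.429 + 800 ≈ 1492641.5 mm ≈ 1493 m.
Far limit Df = s·(H − f)/(H − s) = 137000 × (1492641.5 − 800) / (1492641.5 − 137000) = 137000 × 1491841.5 / 1355641.5 ≈ 150764 mm ≈ 151 m.

151 m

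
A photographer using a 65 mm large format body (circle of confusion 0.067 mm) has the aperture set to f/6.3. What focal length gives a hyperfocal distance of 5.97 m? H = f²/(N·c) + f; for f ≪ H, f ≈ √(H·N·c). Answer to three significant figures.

50.0 mm

From H = f²/(N·c) + f, with f ≪ H: f ≈ √(H·N·c) = √(5970 × 6.3 × 0.067) = √2519.9 ≈ 50.20 mm.
Exact: f² + N·c·f − N·c·H = 0 ⇒ f = (−N·c + √((N·c)² + 4·N·c·H))/2 = (−0.4221 + √10080)/2 ≈ 49.988 mm ≈ 50.0 mm.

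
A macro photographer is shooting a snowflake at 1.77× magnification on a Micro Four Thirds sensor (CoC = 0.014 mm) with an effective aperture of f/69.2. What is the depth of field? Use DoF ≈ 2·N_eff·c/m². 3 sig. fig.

At magnification m, DoF ≈ 2·N_eff·c/m² = 2 × 69.2 × 0.014 / 1.77² = 1.938 / 3.133 ≈ 0.618 mm.

0.618 mm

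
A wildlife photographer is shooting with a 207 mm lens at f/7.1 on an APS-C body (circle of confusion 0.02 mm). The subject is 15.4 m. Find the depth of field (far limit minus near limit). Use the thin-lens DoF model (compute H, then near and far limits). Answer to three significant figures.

1.55 m

Hyperfocal distance H = f²/(N·c) + f = 207²/(7.1 × 0.02) + 207 = 42849/0.142 + 207 ≈ 301960.5 mm ≈ 302.0 m.
Near limit Dn = s·(H − f)/(H + s − 2f) = 15400 × (301960.5 − 207) / (301960.5 + 15400 − 2 × 207) = 15400 × 301753.5 / 316946.5 ≈ 14661.8 mm.
Far limit Df = s·(H − f)/(H − s) = 15400 × (301960.5 − 207) / (301960.5 − 15400) = 15400 × 301753.5 / 286560.5 ≈ 16216.5 mm.
Depth of field = Df − Dn = 16216.5 − 14661.8 ≈ 1554.7 mm ≈ 1.55 m.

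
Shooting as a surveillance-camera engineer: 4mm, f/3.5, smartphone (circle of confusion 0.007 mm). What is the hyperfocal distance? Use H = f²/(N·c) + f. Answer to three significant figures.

Hyperfocal distance H = f²/(N·c) + f = 4²/(3.5 × 0.007) + 4 = 16/0.0245 + 4 ≈ 657.1 mm ≈ 0.657 m.

0.657 m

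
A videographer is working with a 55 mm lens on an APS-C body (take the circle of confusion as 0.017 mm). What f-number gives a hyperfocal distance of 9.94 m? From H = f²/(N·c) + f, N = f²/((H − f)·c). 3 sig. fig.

f/18

Rearrange H = f²/(N·c) + f for N: N = f² / ((H − f)·c).
N = 55² / ((9940 − 55) × 0.017) = 3025 / 168.0 ≈ 18.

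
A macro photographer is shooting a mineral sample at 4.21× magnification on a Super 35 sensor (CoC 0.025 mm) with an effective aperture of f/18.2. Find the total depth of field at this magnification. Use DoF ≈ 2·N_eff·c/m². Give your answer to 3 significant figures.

At magnification m, DoF ≈ 2·N_eff·c/m² = 2 × 18.2 × 0.025 / 4.21² = 0.91 / 17.72 ≈ 0.0513 mm.

0.0513 mm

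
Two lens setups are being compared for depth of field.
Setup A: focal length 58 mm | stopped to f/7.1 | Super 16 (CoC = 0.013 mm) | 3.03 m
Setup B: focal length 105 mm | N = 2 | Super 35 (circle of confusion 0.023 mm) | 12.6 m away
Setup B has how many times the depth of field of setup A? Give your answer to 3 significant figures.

2.65

Setup A: H = 58²/(7.1×0.013) + 58 ≈ 36504.4 mm; DoF = Df − Dn = 3299.02 − 2801.55 ≈ 497.47 mm.
Setup B: H = 105²/(2×0.023) + 105 ≈ 239778.9 mm; DoF = Df − Dn = 13293.0 − 11975.7 ≈ 1317.3 mm.
Ratio = 1317.3 / 497.47 ≈ 2.65.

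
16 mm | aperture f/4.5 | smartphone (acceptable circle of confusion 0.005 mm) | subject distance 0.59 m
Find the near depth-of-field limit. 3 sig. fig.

Hyperfocal distance H = f²/(N·c) + f = 16²/(4.5 × 0.005) + 16 = 256/0.0225 + 16 ≈ 11393.8 mm ≈ 11.39 m.
Near limit Dn = s·(H − f)/(H + s − 2f) = 590 × (11393.8 − 16) / (11393.8 + 590 − 2 × 16) = 590 × 11377.8 / 11951.8 ≈ 561.66 mm ≈ 0.562 m.

0.562 m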